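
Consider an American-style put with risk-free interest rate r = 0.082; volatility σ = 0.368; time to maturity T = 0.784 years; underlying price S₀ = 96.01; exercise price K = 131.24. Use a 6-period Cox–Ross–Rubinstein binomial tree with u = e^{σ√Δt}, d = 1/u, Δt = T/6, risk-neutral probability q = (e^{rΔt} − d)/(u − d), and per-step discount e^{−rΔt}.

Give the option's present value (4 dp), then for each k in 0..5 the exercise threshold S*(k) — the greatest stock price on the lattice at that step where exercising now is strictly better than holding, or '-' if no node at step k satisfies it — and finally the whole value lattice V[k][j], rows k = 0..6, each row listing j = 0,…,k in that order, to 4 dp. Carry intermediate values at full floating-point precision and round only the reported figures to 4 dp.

params: Δt=0.13067 u=1.14228 d=0.87544 q=0.50716 e^(-rΔt)=0.98934
t_6 payoffs: 88.0198 74.8464 57.6577 35.2300 5.9664 0.0000 0.0000
t_5: node(5,0) S=49.3695 payoff=81.8705 vs cont=80.4719 → 81.8705 [stop]  node(5,1) S=64.4172 payoff=66.8228 vs cont=65.4241 → 66.8228 [stop]  node(5,2) S=84.0514 payoff=47.1886 vs cont=45.7899 → 47.1886 [stop]  node(5,3) S=109.6701 payoff=21.5699 vs cont=20.1713 → 21.5699 [stop]  node(5,4) S=143.0973 payoff=0.0000 vs cont=2.9091 → 2.9091 [wait]  node(5,5) S=186.7130 payoff=0.0000 vs cont=0.0000 → 0.0000 [wait]  ⇒ S*(5)=109.6701
t_4: node(4,0) S=56.3936 payoff=74.8464 vs cont=73.4477 → 74.8464 [stop]  node(4,1) S=73.5823 payoff=57.6577 vs cont=56.2590 → 57.6577 [stop]  node(4,2) S=96.0100 payoff=35.2300 vs cont=33.8313 → 35.2300 [stop]  node(4,3) S=125.2736 payoff=5.9664 vs cont=11.9768 → 11.9768 [wait]  node(4,4) S=163.4568 payoff=0.0000 vs cont=1.4184 → 1.4184 [wait]  ⇒ S*(4)=96.0100
t_3: node(3,0) S=64.4172 payoff=66.8228 vs cont=65.4241 → 66.8228 [stop]  node(3,1) S=84.0514 payoff=47.1886 vs cont=45.7899 → 47.1886 [stop]  node(3,2) S=109.6701 payoff=21.5699 vs cont=23.1871 → 23.1871 [wait]  node(3,3) S=143.0973 payoff=0.0000 vs cont=6.5514 → 6.5514 [wait]  ⇒ S*(3)=84.0514
t_2: node(2,0) S=73.5823 payoff=57.6577 vs cont=56.2590 → 57.6577 [stop]  node(2,1) S=96.0100 payoff=35.2300 vs cont=34.6427 → 35.2300 [stop]  node(2,2) S=125.2736 payoff=5.9664 vs cont=14.5929 → 14.5929 [wait]  ⇒ S*(2)=96.0100
t_1: node(1,0) S=84.0514 payoff=47.1886 vs cont=45.7899 → 47.1886 [stop]  node(1,1) S=109.6701 payoff=21.5699 vs cont=24.4997 → 24.4997 [wait]  ⇒ S*(1)=84.0514
t_0: node(0,0) S=96.0100 payoff=35.2300 vs cont=35.3013 → 35.3013 [wait]  ⇒ S*(0)=-

price = 35.3013
boundary = - 84.0514 96.0100 84.0514 96.0100 109.6701
tree:
35.3013
47.1886 24.4997
57.6577 35.2300 14.5929
66.8228 47.1886 23.1871 6.5514
74.8464 57.6577 35.2300 11.9768 1.4184
81.8705 66.8228 47.1886 21.5699 2.9091 0.0000
88.0198 74.8464 57.6577 35.2300 5.9664 0.0000 0.0000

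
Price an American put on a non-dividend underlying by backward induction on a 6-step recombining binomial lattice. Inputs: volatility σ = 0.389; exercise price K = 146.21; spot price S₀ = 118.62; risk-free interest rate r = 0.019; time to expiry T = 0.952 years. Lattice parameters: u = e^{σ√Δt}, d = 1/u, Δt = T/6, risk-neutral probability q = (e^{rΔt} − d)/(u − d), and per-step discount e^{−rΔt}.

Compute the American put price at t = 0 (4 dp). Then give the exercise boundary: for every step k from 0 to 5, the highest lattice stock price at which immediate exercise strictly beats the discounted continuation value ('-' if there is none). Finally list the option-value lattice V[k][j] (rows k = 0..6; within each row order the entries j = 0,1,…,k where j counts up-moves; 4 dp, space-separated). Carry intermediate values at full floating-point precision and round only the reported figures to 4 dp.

Δt=0.15867  u=1.16760  d=0.85646  q=0.47104  discount=0.99699
step 6 (expiry): payoffs max(K−S,0) = 99.3941 82.3863 59.1999 27.5900 0.0000 0.0000 0.0000
step 5: (k=5,j=0): S=54.6623, (K−S)⁺=91.5477, hold=91.1076 ⇒ V=91.5477 exercise | (k=5,j=1): S=74.5205, (K−S)⁺=71.6895, hold=71.2494 ⇒ V=71.6895 exercise | (k=5,j=2): S=101.5930, (K−S)⁺=44.6170, hold=44.1769 ⇒ V=44.6170 exercise | (k=5,j=3): S=138.5007, (K−S)⁺=7.7093, hold=14.5500 ⇒ V=14.5500 continue | (k=5,j=4): S=188.8166, (K−S)⁺=0.0000, hold=0.0000 ⇒ V=0.0000 continue | (k=5,j=5): S=257.4117, (K−S)⁺=0.0000, hold=0.0000 ⇒ V=0.0000 continue  boundary S*=101.5930
step 4: (k=4,j=0): S=63.8237, (K−S)⁺=82.3863, hold=81.9462 ⇒ V=82.3863 exercise | (k=4,j=1): S=87.0101, (K−S)⁺=59.1999, hold=58.7598 ⇒ V=59.1999 exercise | (k=4,j=2): S=118.6200, (K−S)⁺=27.5900, hold=30.3625 ⇒ V=30.3625 continue | (k=4,j=3): S=161.7134, (K−S)⁺=0.0000, hold=7.6731 ⇒ V=7.6731 continue | (k=4,j=4): S=220.4622, (K−S)⁺=0.0000, hold=0.0000 ⇒ V=0.0000 continue  boundary S*=87.0101
step 3: (k=3,j=0): S=74.5205, (K−S)⁺=71.6895, hold=71.2494 ⇒ V=71.6895 exercise | (k=3,j=1): S=101.5930, (K−S)⁺=44.6170, hold=45.4789 ⇒ V=45.4789 continue | (k=3,j=2): S=138.5007, (K−S)⁺=7.7093, hold=19.6156 ⇒ V=19.6156 continue | (k=3,j=3): S=188.8166, (K−S)⁺=0.0000, hold=4.0465 ⇒ V=4.0465 continue  boundary S*=74.5205
step 2: (k=2,j=0): S=87.0101, (K−S)⁺=59.1999, hold=59.1645 ⇒ V=59.1999 exercise | (k=2,j=1): S=118.6200, (K−S)⁺=27.5900, hold=33.1959 ⇒ V=33.1959 continue | (k=2,j=2): S=161.7134, (K−S)⁺=0.0000, hold=12.2449 ⇒ V=12.2449 continue  boundary S*=87.0101
step 1: (k=1,j=0): S=101.5930, (K−S)⁺=44.6170, hold=46.8096 ⇒ V=46.8096 continue | (k=1,j=1): S=138.5007, (K−S)⁺=7.7093, hold=23.2569 ⇒ V=23.2569 continue  boundary S*=-
step 0: (k=0,j=0): S=118.6200, (K−S)⁺=27.5900, hold=35.6077 ⇒ V=35.6077 continue  boundary S*=-

price = 35.6077
boundary = - - 87.0101 74.5205 87.0101 101.5930
tree:
35.6077
46.8096 23.2569
59.1999 33.1959 12.2449
71.6895 45.4789 19.6156 4.0465
82.3863 59.1999 30.3625 7.6731 0.0000
91.5477 71.6895 44.6170 14.5500 0.0000 0.0000
99.3941 82.3863 59.1999 27.5900 0.0000 0.0000 0.0000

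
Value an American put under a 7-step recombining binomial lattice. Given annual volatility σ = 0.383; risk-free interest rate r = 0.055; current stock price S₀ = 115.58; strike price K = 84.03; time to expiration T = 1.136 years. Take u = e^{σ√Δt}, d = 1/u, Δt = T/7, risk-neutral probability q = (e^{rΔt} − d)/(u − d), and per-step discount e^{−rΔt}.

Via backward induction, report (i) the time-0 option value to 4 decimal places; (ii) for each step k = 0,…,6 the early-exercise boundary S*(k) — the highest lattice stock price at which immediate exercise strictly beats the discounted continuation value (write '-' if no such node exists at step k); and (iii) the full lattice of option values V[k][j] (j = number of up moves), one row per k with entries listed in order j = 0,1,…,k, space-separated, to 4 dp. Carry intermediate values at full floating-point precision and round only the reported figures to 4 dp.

price = 4.0489
boundary = - - - - - 53.4374 62.3523
tree:
4.0489
6.4651 1.6125
10.0715 2.8364 0.3704
15.2164 4.9102 0.7335 0.0000
22.1172 8.3248 1.4524 0.0000 0.0000
30.5926 13.7158 2.8758 0.0000 0.0000 0.0000
38.2329 21.6777 5.6944 0.0000 0.0000 0.0000 0.0000
44.7808 30.5926 11.2754 0.0000 0.0000 0.0000 0.0000 0.0000

params: Δt=0.16229 u=1.16683 d=0.85702 q=0.49044 e^(-rΔt)=0.99111
t_7 payoffs: 44.7808 30.5926 11.2754 0.0000 0.0000 0.0000 0.0000 0.0000
t_6: node(6,0) S=45.7971 payoff=38.2329 vs cont=37.4862 → 38.2329 [stop]  node(6,1) S=62.3523 payoff=21.6777 vs cont=20.9310 → 21.6777 [stop]  node(6,2) S=84.8922 payoff=0.0000 vs cont=5.6944 → 5.6944 [wait]  node(6,3) S=115.5800 payoff=0.0000 vs cont=0.0000 → 0.0000 [wait]  node(6,4) S=157.3612 payoff=0.0000 vs cont=0.0000 → 0.0000 [wait]  node(6,5) S=214.2459 payoff=0.0000 vs cont=0.0000 → 0.0000 [wait]  node(6,6) S=291.6940 payoff=0.0000 vs cont=0.0000 → 0.0000 [wait]  ⇒ S*(6)=62.3523
t_5: node(5,0) S=53.4374 payoff=30.5926 vs cont=29.8459 → 30.5926 [stop]  node(5,1) S=72.7546 payoff=11.2754 vs cont=13.7158 → 13.7158 [wait]  node(5,2) S=99.0547 payoff=0.0000 vs cont=2.8758 → 2.8758 [wait]  node(5,3) S=134.8622 payoff=0.0000 vs cont=0.0000 → 0.0000 [wait]  node(5,4) S=183.6137 payoff=0.0000 vs cont=0.0000 → 0.0000 [wait]  node(5,5) S=249.9885 payoff=0.0000 vs cont=0.0000 → 0.0000 [wait]  ⇒ S*(5)=53.4374
t_4: node(4,0) S=62.3523 payoff=21.6777 vs cont=22.1172 → 22.1172 [wait]  node(4,1) S=84.8922 payoff=0.0000 vs cont=8.3248 → 8.3248 [wait]  node(4,2) S=115.5800 payoff=0.0000 vs cont=1.4524 → 1.4524 [wait]  node(4,3) S=157.3612 payoff=0.0000 vs cont=0.0000 → 0.0000 [wait]  node(4,4) S=214.2459 payoff=0.0000 vs cont=0.0000 → 0.0000 [wait]  ⇒ S*(4)=-
t_3: node(3,0) S=72.7546 payoff=11.2754 vs cont=15.2164 → 15.2164 [wait]  node(3,1) S=99.0547 payoff=0.0000 vs cont=4.9102 → 4.9102 [wait]  node(3,2) S=134.8622 payoff=0.0000 vs cont=0.7335 → 0.7335 [wait]  node(3,3) S=183.6137 payoff=0.0000 vs cont=0.0000 → 0.0000 [wait]  ⇒ S*(3)=-
t_2: node(2,0) S=84.8922 payoff=0.0000 vs cont=10.0715 → 10.0715 [wait]  node(2,1) S=115.5800 payoff=0.0000 vs cont=2.8364 → 2.8364 [wait]  node(2,2) S=157.3612 payoff=0.0000 vs cont=0.3704 → 0.3704 [wait]  ⇒ S*(2)=-
t_1: node(1,0) S=99.0547 payoff=0.0000 vs cont=6.4651 → 6.4651 [wait]  node(1,1) S=134.8622 payoff=0.0000 vs cont=1.6125 → 1.6125 [wait]  ⇒ S*(1)=-
t_0: node(0,0) S=115.5800 payoff=0.0000 vs cont=4.0489 → 4.0489 [wait]  ⇒ S*(0)=-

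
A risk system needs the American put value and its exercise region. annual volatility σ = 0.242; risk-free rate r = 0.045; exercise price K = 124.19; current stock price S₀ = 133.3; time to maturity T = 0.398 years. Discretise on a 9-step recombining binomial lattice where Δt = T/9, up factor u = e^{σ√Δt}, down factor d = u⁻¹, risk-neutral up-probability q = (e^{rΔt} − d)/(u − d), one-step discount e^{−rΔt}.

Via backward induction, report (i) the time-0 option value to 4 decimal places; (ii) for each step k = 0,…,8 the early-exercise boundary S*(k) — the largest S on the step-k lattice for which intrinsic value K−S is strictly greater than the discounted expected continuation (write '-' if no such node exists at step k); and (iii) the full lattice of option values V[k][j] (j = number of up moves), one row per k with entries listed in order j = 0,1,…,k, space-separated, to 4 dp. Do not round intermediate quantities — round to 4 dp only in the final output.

price = 3.4702
boundary = - - - - - 103.3530 108.7488 103.3530 108.7488
tree:
3.4702
5.2919 1.7113
7.8554 2.8185 0.6407
11.2994 4.5353 1.1591 0.1388
15.6690 7.0921 2.0653 0.2820 0.0000
20.8370 10.7022 3.6074 0.5729 0.0000 0.0000
25.9651 15.4412 6.1332 1.1641 0.0000 0.0000 0.0000
30.8387 20.8370 10.0306 2.3651 0.0000 0.0000 0.0000 0.0000
35.4705 25.9651 15.4412 4.8055 0.0000 0.0000 0.0000 0.0000 0.0000
39.8725 30.8387 20.8370 9.7637 0.0000 0.0000 0.0000 0.0000 0.0000 0.0000

Δt=0.04422  u=1.05221  d=0.95038  q=0.50684  discount=0.99801
step 9 (expiry): payoffs max(K−S,0) = 39.8725 30.8387 20.8370 9.7637 0.0000 0.0000 0.0000 0.0000 0.0000 0.0000
step 8: (k=8,j=0): S=88.7195, (K−S)⁺=35.4705, hold=35.2236 ⇒ V=35.4705 exercise | (k=8,j=1): S=98.2249, (K−S)⁺=25.9651, hold=25.7182 ⇒ V=25.9651 exercise | (k=8,j=2): S=108.7488, (K−S)⁺=15.4412, hold=15.1943 ⇒ V=15.4412 exercise | (k=8,j=3): S=120.4002, (K−S)⁺=3.7898, hold=4.8055 ⇒ V=4.8055 continue | (k=8,j=4): S=133.3000, (K−S)⁺=0.0000, hold=0.0000 ⇒ V=0.0000 continue | (k=8,j=5): S=147.5819, (K−S)⁺=0.0000, hold=0.0000 ⇒ V=0.0000 continue | (k=8,j=6): S=163.3939, (K−S)⁺=0.0000, hold=0.0000 ⇒ V=0.0000 continue | (k=8,j=7): S=180.9000, (K−S)⁺=0.0000, hold=0.0000 ⇒ V=0.0000 continue | (k=8,j=8): S=200.2818, (K−S)⁺=0.0000, hold=0.0000 ⇒ V=0.0000 continue  boundary S*=108.7488
step 7: (k=7,j=0): S=93.3513, (K−S)⁺=30.8387, hold=30.5918 ⇒ V=30.8387 exercise | (k=7,j=1): S=103.3530, (K−S)⁺=20.8370, hold=20.5901 ⇒ V=20.8370 exercise | (k=7,j=2): S=114.4263, (K−S)⁺=9.7637, hold=10.0306 ⇒ V=10.0306 continue | (k=7,j=3): S=126.6860, (K−S)⁺=0.0000, hold=2.3651 ⇒ V=2.3651 continue | (k=7,j=4): S=140.2593, (K−S)⁺=0.0000, hold=0.0000 ⇒ V=0.0000 continue | (k=7,j=5): S=155.2867, (K−S)⁺=0.0000, hold=0.0000 ⇒ V=0.0000 continue | (k=7,j=6): S=171.9243, (K−S)⁺=0.0000, hold=0.0000 ⇒ V=0.0000 continue | (k=7,j=7): S=190.3444, (K−S)⁺=0.0000, hold=0.0000 ⇒ V=0.0000 continue  boundary S*=103.3530
step 6: (k=6,j=0): S=98.2249, (K−S)⁺=25.9651, hold=25.7182 ⇒ V=25.9651 exercise | (k=6,j=1): S=108.7488, (K−S)⁺=15.4412, hold=15.3293 ⇒ V=15.4412 exercise | (k=6,j=2): S=120.4002, (K−S)⁺=3.7898, hold=6.1332 ⇒ V=6.1332 continue | (k=6,j=3): S=133.3000, (K−S)⁺=0.0000, hold=1.1641 ⇒ V=1.1641 continue | (k=6,j=4): S=147.5819, (K−S)⁺=0.0000, hold=0.0000 ⇒ V=0.0000 continue | (k=6,j=5): S=163.3939, (K−S)⁺=0.0000, hold=0.0000 ⇒ V=0.0000 continue | (k=6,j=6): S=180.9000, (K−S)⁺=0.0000, hold=0.0000 ⇒ V=0.0000 continue  boundary S*=108.7488
step 5: (k=5,j=0): S=103.3530, (K−S)⁺=20.8370, hold=20.5901 ⇒ V=20.8370 exercise | (k=5,j=1): S=114.4263, (K−S)⁺=9.7637, hold=10.7022 ⇒ V=10.7022 continue | (k=5,j=2): S=126.6860, (K−S)⁺=0.0000, hold=3.6074 ⇒ V=3.6074 continue | (k=5,j=3): S=140.2593, (K−S)⁺=0.0000, hold=0.5729 ⇒ V=0.5729 continue | (k=5,j=4): S=155.2867, (K−S)⁺=0.0000, hold=0.0000 ⇒ V=0.0000 continue | (k=5,j=5): S=171.9243, (K−S)⁺=0.0000, hold=0.0000 ⇒ V=0.0000 continue  boundary S*=103.3530
step 4: (k=4,j=0): S=108.7488, (K−S)⁺=15.4412, hold=15.6690 ⇒ V=15.6690 continue | (k=4,j=1): S=120.4002, (K−S)⁺=3.7898, hold=7.0921 ⇒ V=7.0921 continue | (k=4,j=2): S=133.3000, (K−S)⁺=0.0000, hold=2.0653 ⇒ V=2.0653 continue | (k=4,j=3): S=147.5819, (K−S)⁺=0.0000, hold=0.2820 ⇒ V=0.2820 continue | (k=4,j=4): S=163.3939, (K−S)⁺=0.0000, hold=0.0000 ⇒ V=0.0000 continue  boundary S*=-
step 3: (k=3,j=0): S=114.4263, (K−S)⁺=9.7637, hold=11.2994 ⇒ V=11.2994 continue | (k=3,j=1): S=126.6860, (K−S)⁺=0.0000, hold=4.5353 ⇒ V=4.5353 continue | (k=3,j=2): S=140.2593, (K−S)⁺=0.0000, hold=1.1591 ⇒ V=1.1591 continue | (k=3,j=3): S=155.2867, (K−S)⁺=0.0000, hold=0.1388 ⇒ V=0.1388 continue  boundary S*=-
step 2: (k=2,j=0): S=120.4002, (K−S)⁺=3.7898, hold=7.8554 ⇒ V=7.8554 continue | (k=2,j=1): S=133.3000, (K−S)⁺=0.0000, hold=2.8185 ⇒ V=2.8185 continue | (k=2,j=2): S=147.5819, (K−S)⁺=0.0000, hold=0.6407 ⇒ V=0.6407 continue  boundary S*=-
step 1: (k=1,j=0): S=126.6860, (K−S)⁺=0.0000, hold=5.2919 ⇒ V=5.2919 continue | (k=1,j=1): S=140.2593, (K−S)⁺=0.0000, hold=1.7113 ⇒ V=1.7113 continue  boundary S*=-
step 0: (k=0,j=0): S=133.3000, (K−S)⁺=0.0000, hold=3.4702 ⇒ V=3.4702 continue  boundary S*=-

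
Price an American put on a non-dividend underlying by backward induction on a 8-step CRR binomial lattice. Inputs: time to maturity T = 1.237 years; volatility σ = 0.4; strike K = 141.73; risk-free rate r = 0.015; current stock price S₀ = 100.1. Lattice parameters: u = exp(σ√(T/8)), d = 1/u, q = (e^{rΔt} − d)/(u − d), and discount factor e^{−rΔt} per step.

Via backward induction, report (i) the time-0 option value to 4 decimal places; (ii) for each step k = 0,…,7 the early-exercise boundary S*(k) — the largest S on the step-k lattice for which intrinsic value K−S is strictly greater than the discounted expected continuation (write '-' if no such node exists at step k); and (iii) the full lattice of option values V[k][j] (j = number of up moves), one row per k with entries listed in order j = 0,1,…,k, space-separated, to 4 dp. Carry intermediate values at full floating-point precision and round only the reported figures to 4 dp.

price = 46.5276
boundary = - - 73.0826 62.4459 73.0826 85.5311 100.1000 117.1505
tree:
46.5276
57.4040 34.4000
68.6474 44.9135 22.6245
79.2841 56.6199 31.8350 12.2714
88.3727 68.6474 43.2345 19.0402 4.6412
96.1385 79.2841 56.1989 28.7181 8.1380 0.6911
102.7740 88.3727 68.6474 41.6300 14.1895 1.3023 0.0000
108.4438 96.1385 79.2841 56.1989 24.5795 2.4542 0.0000 0.0000
113.2884 102.7740 88.3727 68.6474 41.6300 4.6248 0.0000 0.0000 0.0000

Δt=0.15463  u=1.17033  d=0.85446  q=0.46811  discount=0.99768
step 8 (expiry): payoffs max(K−S,0) = 113.2884 102.7740 88.3727 68.6474 41.6300 4.6248 0.0000 0.0000 0.0000
step 7: (k=7,j=0): S=33.2862, (K−S)⁺=108.4438, hold=108.1155 ⇒ V=108.4438 exercise | (k=7,j=1): S=45.5915, (K−S)⁺=96.1385, hold=95.8101 ⇒ V=96.1385 exercise | (k=7,j=2): S=62.4459, (K−S)⁺=79.2841, hold=78.9557 ⇒ V=79.2841 exercise | (k=7,j=3): S=85.5311, (K−S)⁺=56.1989, hold=55.8705 ⇒ V=56.1989 exercise | (k=7,j=4): S=117.1505, (K−S)⁺=24.5795, hold=24.2512 ⇒ V=24.5795 exercise | (k=7,j=5): S=160.4590, (K−S)⁺=0.0000, hold=2.4542 ⇒ V=2.4542 continue | (k=7,j=6): S=219.7779, (K−S)⁺=0.0000, hold=0.0000 ⇒ V=0.0000 continue | (k=7,j=7): S=301.0260, (K−S)⁺=0.0000, hold=0.0000 ⇒ V=0.0000 continue  boundary S*=117.1505
step 6: (k=6,j=0): S=38.9560, (K−S)⁺=102.7740, hold=102.4457 ⇒ V=102.7740 exercise | (k=6,j=1): S=53.3573, (K−S)⁺=88.3727, hold=88.0443 ⇒ V=88.3727 exercise | (k=6,j=2): S=73.0826, (K−S)⁺=68.6474, hold=68.3190 ⇒ V=68.6474 exercise | (k=6,j=3): S=100.1000, (K−S)⁺=41.6300, hold=41.3017 ⇒ V=41.6300 exercise | (k=6,j=4): S=137.1052, (K−S)⁺=4.6248, hold=14.1895 ⇒ V=14.1895 continue | (k=6,j=5): S=187.7907, (K−S)⁺=0.0000, hold=1.3023 ⇒ V=1.3023 continue | (k=6,j=6): S=257.2136, (K−S)⁺=0.0000, hold=0.0000 ⇒ V=0.0000 continue  boundary S*=100.1000
step 5: (k=5,j=0): S=45.5915, (K−S)⁺=96.1385, hold=95.8101 ⇒ V=96.1385 exercise | (k=5,j=1): S=62.4459, (K−S)⁺=79.2841, hold=78.9557 ⇒ V=79.2841 exercise | (k=5,j=2): S=85.5311, (K−S)⁺=56.1989, hold=55.8705 ⇒ V=56.1989 exercise | (k=5,j=3): S=117.1505, (K−S)⁺=24.5795, hold=28.7181 ⇒ V=28.7181 continue | (k=5,j=4): S=160.4590, (K−S)⁺=0.0000, hold=8.1380 ⇒ V=8.1380 continue | (k=5,j=5): S=219.7779, (K−S)⁺=0.0000, hold=0.6911 ⇒ V=0.6911 continue  boundary S*=85.5311
step 4: (k=4,j=0): S=53.3573, (K−S)⁺=88.3727, hold=88.0443 ⇒ V=88.3727 exercise | (k=4,j=1): S=73.0826, (K−S)⁺=68.6474, hold=68.3190 ⇒ V=68.6474 exercise | (k=4,j=2): S=100.1000, (K−S)⁺=41.6300, hold=43.2345 ⇒ V=43.2345 continue | (k=4,j=3): S=137.1052, (K−S)⁺=4.6248, hold=19.0402 ⇒ V=19.0402 continue | (k=4,j=4): S=187.7907, (K−S)⁺=0.0000, hold=4.6412 ⇒ V=4.6412 continue  boundary S*=73.0826
step 3: (k=3,j=0): S=62.4459, (K−S)⁺=79.2841, hold=78.9557 ⇒ V=79.2841 exercise | (k=3,j=1): S=85.5311, (K−S)⁺=56.1989, hold=56.6199 ⇒ V=56.6199 continue | (k=3,j=2): S=117.1505, (K−S)⁺=24.5795, hold=31.8350 ⇒ V=31.8350 continue | (k=3,j=3): S=160.4590, (K−S)⁺=0.0000, hold=12.2714 ⇒ V=12.2714 continue  boundary S*=62.4459
step 2: (k=2,j=0): S=73.0826, (K−S)⁺=68.6474, hold=68.5157 ⇒ V=68.6474 exercise | (k=2,j=1): S=100.1000, (K−S)⁺=41.6300, hold=44.9135 ⇒ V=44.9135 continue | (k=2,j=2): S=137.1052, (K−S)⁺=4.6248, hold=22.6245 ⇒ V=22.6245 continue  boundary S*=73.0826
step 1: (k=1,j=0): S=85.5311, (K−S)⁺=56.1989, hold=57.4040 ⇒ V=57.4040 continue | (k=1,j=1): S=117.1505, (K−S)⁺=24.5795, hold=34.4000 ⇒ V=34.4000 continue  boundary S*=-
step 0: (k=0,j=0): S=100.1000, (K−S)⁺=41.6300, hold=46.5276 ⇒ V=46.5276 continue  boundary S*=-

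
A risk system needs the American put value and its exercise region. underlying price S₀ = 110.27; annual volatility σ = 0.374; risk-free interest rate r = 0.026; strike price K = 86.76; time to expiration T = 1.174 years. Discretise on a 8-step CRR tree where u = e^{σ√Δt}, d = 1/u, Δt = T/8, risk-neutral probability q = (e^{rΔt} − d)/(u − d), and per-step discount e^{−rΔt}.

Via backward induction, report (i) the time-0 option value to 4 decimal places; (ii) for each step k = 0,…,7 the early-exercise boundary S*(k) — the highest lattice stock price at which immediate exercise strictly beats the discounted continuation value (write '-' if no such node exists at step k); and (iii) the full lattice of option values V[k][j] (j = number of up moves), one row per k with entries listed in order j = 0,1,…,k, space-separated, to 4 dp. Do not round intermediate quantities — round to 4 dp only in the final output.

price = 6.0074
boundary = - - - - - 53.8700 62.1683 71.7449
tree:
6.0074
8.9672 2.8172
13.0616 4.5594 0.9335
18.4716 7.2473 1.6553 0.1514
25.1979 11.2605 2.9145 0.2908 0.0000
32.8900 16.9838 5.0889 0.5588 0.0000 0.0000
40.0807 24.5917 8.7962 1.0736 0.0000 0.0000 0.0000
46.3115 32.8900 15.0151 2.0628 0.0000 0.0000 0.0000 0.0000
51.7106 40.0807 24.5917 3.9633 0.0000 0.0000 0.0000 0.0000 0.0000

Δt=0.14675, u=1.15404, d=0.86652, q=0.47754, disc=e^(-rΔt)=0.99619
k=8 terminal: V=max(K-S,0) → 51.7106 40.0807 24.5917 3.9633 0.0000 0.0000 0.0000 0.0000 0.0000
k=7: j=0 S=40.4485 intr=46.3115 cont=45.9811 V=46.3115[EX]; j=1 S=53.8700 intr=32.8900 cont=32.5596 V=32.8900[EX]; j=2 S=71.7449 intr=15.0151 cont=14.6847 V=15.0151[EX]; j=3 S=95.5510 intr=0.0000 cont=2.0628 V=2.0628[hold]; j=4 S=127.2564 intr=0.0000 cont=0.0000 V=0.0000[hold]; j=5 S=169.4821 intr=0.0000 cont=0.0000 V=0.0000[hold]; j=6 S=225.7190 intr=0.0000 cont=0.0000 V=0.0000[hold]; j=7 S=300.6162 intr=0.0000 cont=0.0000 V=0.0000[hold]  S*(7)=71.7449
k=6: j=0 S=46.6793 intr=40.0807 cont=39.7503 V=40.0807[EX]; j=1 S=62.1683 intr=24.5917 cont=24.2613 V=24.5917[EX]; j=2 S=82.7967 intr=3.9633 cont=8.7962 V=8.7962[hold]; j=3 S=110.2700 intr=0.0000 cont=1.0736 V=1.0736[hold]; j=4 S=146.8594 intr=0.0000 cont=0.0000 V=0.0000[hold]; j=5 S=195.5897 intr=0.0000 cont=0.0000 V=0.0000[hold]; j=6 S=260.4895 intr=0.0000 cont=0.0000 V=0.0000[hold]  S*(6)=62.1683
k=5: j=0 S=53.8700 intr=32.8900 cont=32.5596 V=32.8900[EX]; j=1 S=71.7449 intr=15.0151 cont=16.9838 V=16.9838[hold]; j=2 S=95.5510 intr=0.0000 cont=5.0889 V=5.0889[hold]; j=3 S=127.2564 intr=0.0000 cont=0.5588 V=0.5588[hold]; j=4 S=169.4821 intr=0.0000 cont=0.0000 V=0.0000[hold]; j=5 S=225.7190 intr=0.0000 cont=0.0000 V=0.0000[hold]  S*(5)=53.8700
k=4: j=0 S=62.1683 intr=24.5917 cont=25.1979 V=25.1979[hold]; j=1 S=82.7967 intr=3.9633 cont=11.2605 V=11.2605[hold]; j=2 S=110.2700 intr=0.0000 cont=2.9145 V=2.9145[hold]; j=3 S=146.8594 intr=0.0000 cont=0.2908 V=0.2908[hold]; j=4 S=195.5897 intr=0.0000 cont=0.0000 V=0.0000[hold]  S*(4)=-
k=3: j=0 S=71.7449 intr=15.0151 cont=18.4716 V=18.4716[hold]; j=1 S=95.5510 intr=0.0000 cont=7.2473 V=7.2473[hold]; j=2 S=127.2564 intr=0.0000 cont=1.6553 V=1.6553[hold]; j=3 S=169.4821 intr=0.0000 cont=0.1514 V=0.1514[hold]  S*(3)=-
k=2: j=0 S=82.7967 intr=3.9633 cont=13.0616 V=13.0616[hold]; j=1 S=110.2700 intr=0.0000 cont=4.5594 V=4.5594[hold]; j=2 S=146.8594 intr=0.0000 cont=0.9335 V=0.9335[hold]  S*(2)=-
k=1: j=0 S=95.5510 intr=0.0000 cont=8.9672 V=8.9672[hold]; j=1 S=127.2564 intr=0.0000 cont=2.8172 V=2.8172[hold]  S*(1)=-
k=0: j=0 S=110.2700 intr=0.0000 cont=6.0074 V=6.0074[hold]  S*(0)=-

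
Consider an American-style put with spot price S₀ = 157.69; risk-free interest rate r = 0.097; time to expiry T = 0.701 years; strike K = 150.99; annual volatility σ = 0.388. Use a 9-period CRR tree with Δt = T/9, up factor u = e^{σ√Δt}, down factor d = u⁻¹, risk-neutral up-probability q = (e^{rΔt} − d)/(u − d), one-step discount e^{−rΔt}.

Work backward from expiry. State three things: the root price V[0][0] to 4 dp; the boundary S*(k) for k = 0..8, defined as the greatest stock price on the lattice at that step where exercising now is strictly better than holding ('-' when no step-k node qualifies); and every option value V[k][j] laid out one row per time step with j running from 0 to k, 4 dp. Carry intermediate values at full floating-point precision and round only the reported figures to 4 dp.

price = 13.3059
boundary = - - - - 102.2571 113.9518 102.2571 113.9518 126.9839
tree:
13.3059
19.2938 7.7030
27.1833 11.9380 3.7148
37.0690 18.0111 6.2322 1.3312
48.7329 26.3217 10.2282 2.4538 0.2635
59.2274 37.0382 16.3318 4.4673 0.5396 0.0000
68.6449 48.7329 25.1761 8.0066 1.1048 0.0000 0.0000
77.0958 59.2274 37.0382 14.0591 2.2621 0.0000 0.0000 0.0000
84.6795 68.6449 48.7329 24.0061 4.6317 0.0000 0.0000 0.0000 0.0000
91.4848 77.0958 59.2274 37.0382 9.4835 0.0000 0.0000 0.0000 0.0000 0.0000

params: Δt=0.07789 u=1.11437 d=0.89737 q=0.50790 e^(-rΔt)=0.99247
t_9 payoffs: 91.4848 77.0958 59.2274 37.0382 9.4835 0.0000 0.0000 0.0000 0.0000 0.0000
t_8: node(8,0) S=66.3105 payoff=84.6795 vs cont=83.5430 → 84.6795 [stop]  node(8,1) S=82.3451 payoff=68.6449 vs cont=67.5084 → 68.6449 [stop]  node(8,2) S=102.2571 payoff=48.7329 vs cont=47.5965 → 48.7329 [stop]  node(8,3) S=126.9839 payoff=24.0061 vs cont=22.8696 → 24.0061 [stop]  node(8,4) S=157.6900 payoff=0.0000 vs cont=4.6317 → 4.6317 [wait]  node(8,5) S=195.8211 payoff=0.0000 vs cont=0.0000 → 0.0000 [wait]  node(8,6) S=243.1728 payoff=0.0000 vs cont=0.0000 → 0.0000 [wait]  node(8,7) S=301.9746 payoff=0.0000 vs cont=0.0000 → 0.0000 [wait]  node(8,8) S=374.9953 payoff=0.0000 vs cont=0.0000 → 0.0000 [wait]  ⇒ S*(8)=126.9839
t_7: node(7,0) S=73.8942 payoff=77.0958 vs cont=75.9594 → 77.0958 [stop]  node(7,1) S=91.7626 payoff=59.2274 vs cont=58.0910 → 59.2274 [stop]  node(7,2) S=113.9518 payoff=37.0382 vs cont=35.9018 → 37.0382 [stop]  node(7,3) S=141.5065 payoff=9.4835 vs cont=14.0591 → 14.0591 [wait]  node(7,4) S=175.7243 payoff=0.0000 vs cont=2.2621 → 2.2621 [wait]  node(7,5) S=218.2163 payoff=0.0000 vs cont=0.0000 → 0.0000 [wait]  node(7,6) S=270.9834 payoff=0.0000 vs cont=0.0000 → 0.0000 [wait]  node(7,7) S=336.5101 payoff=0.0000 vs cont=0.0000 → 0.0000 [wait]  ⇒ S*(7)=113.9518
t_6: node(6,0) S=82.3451 payoff=68.6449 vs cont=67.5084 → 68.6449 [stop]  node(6,1) S=102.2571 payoff=48.7329 vs cont=47.5965 → 48.7329 [stop]  node(6,2) S=126.9839 payoff=24.0061 vs cont=25.1761 → 25.1761 [wait]  node(6,3) S=157.6900 payoff=0.0000 vs cont=8.0066 → 8.0066 [wait]  node(6,4) S=195.8211 payoff=0.0000 vs cont=1.1048 → 1.1048 [wait]  node(6,5) S=243.1728 payoff=0.0000 vs cont=0.0000 → 0.0000 [wait]  node(6,6) S=301.9746 payoff=0.0000 vs cont=0.0000 → 0.0000 [wait]  ⇒ S*(6)=102.2571
t_5: node(5,0) S=91.7626 payoff=59.2274 vs cont=58.0910 → 59.2274 [stop]  node(5,1) S=113.9518 payoff=37.0382 vs cont=36.4916 → 37.0382 [stop]  node(5,2) S=141.5065 payoff=9.4835 vs cont=16.3318 → 16.3318 [wait]  node(5,3) S=175.7243 payoff=0.0000 vs cont=4.4673 → 4.4673 [wait]  node(5,4) S=218.2163 payoff=0.0000 vs cont=0.5396 → 0.5396 [wait]  node(5,5) S=270.9834 payoff=0.0000 vs cont=0.0000 → 0.0000 [wait]  ⇒ S*(5)=113.9518
t_4: node(4,0) S=102.2571 payoff=48.7329 vs cont=47.5965 → 48.7329 [stop]  node(4,1) S=126.9839 payoff=24.0061 vs cont=26.3217 → 26.3217 [wait]  node(4,2) S=157.6900 payoff=0.0000 vs cont=10.2282 → 10.2282 [wait]  node(4,3) S=195.8211 payoff=0.0000 vs cont=2.4538 → 2.4538 [wait]  node(4,4) S=243.1728 payoff=0.0000 vs cont=0.2635 → 0.2635 [wait]  ⇒ S*(4)=102.2571
t_3: node(3,0) S=113.9518 payoff=37.0382 vs cont=37.0690 → 37.0690 [wait]  node(3,1) S=141.5065 payoff=9.4835 vs cont=18.0111 → 18.0111 [wait]  node(3,2) S=175.7243 payoff=0.0000 vs cont=6.2322 → 6.2322 [wait]  node(3,3) S=218.2163 payoff=0.0000 vs cont=1.3312 → 1.3312 [wait]  ⇒ S*(3)=-
t_2: node(2,0) S=126.9839 payoff=24.0061 vs cont=27.1833 → 27.1833 [wait]  node(2,1) S=157.6900 payoff=0.0000 vs cont=11.9380 → 11.9380 [wait]  node(2,2) S=195.8211 payoff=0.0000 vs cont=3.7148 → 3.7148 [wait]  ⇒ S*(2)=-
t_1: node(1,0) S=141.5065 payoff=9.4835 vs cont=19.2938 → 19.2938 [wait]  node(1,1) S=175.7243 payoff=0.0000 vs cont=7.7030 → 7.7030 [wait]  ⇒ S*(1)=-
t_0: node(0,0) S=157.6900 payoff=0.0000 vs cont=13.3059 → 13.3059 [wait]  ⇒ S*(0)=-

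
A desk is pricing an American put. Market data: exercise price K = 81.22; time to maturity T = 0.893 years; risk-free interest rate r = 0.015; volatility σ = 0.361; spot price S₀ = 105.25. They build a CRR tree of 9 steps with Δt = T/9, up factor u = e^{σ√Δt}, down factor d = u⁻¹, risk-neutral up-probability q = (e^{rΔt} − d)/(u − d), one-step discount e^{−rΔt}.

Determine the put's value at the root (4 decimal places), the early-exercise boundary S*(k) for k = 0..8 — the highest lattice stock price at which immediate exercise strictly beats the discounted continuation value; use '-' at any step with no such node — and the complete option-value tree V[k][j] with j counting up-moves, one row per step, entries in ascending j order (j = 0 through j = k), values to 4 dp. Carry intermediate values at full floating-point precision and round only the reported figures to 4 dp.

Δt=0.09922, u=1.12043, d=0.89251, q=0.47814, disc=e^(-rΔt)=0.99851
k=9 terminal: V=max(K-S,0) → 43.3970 33.7383 21.6131 6.3915 0.0000 0.0000 0.0000 0.0000 0.0000 0.0000
k=8: j=0 S=42.3781 intr=38.8419 cont=38.7211 V=38.8419[EX]; j=1 S=53.2000 intr=28.0200 cont=27.8992 V=28.0200[EX]; j=2 S=66.7854 intr=14.4346 cont=14.3138 V=14.4346[EX]; j=3 S=83.8401 intr=0.0000 cont=3.3305 V=3.3305[hold]; j=4 S=105.2500 intr=0.0000 cont=0.0000 V=0.0000[hold]; j=5 S=132.1272 intr=0.0000 cont=0.0000 V=0.0000[hold]; j=6 S=165.8680 intr=0.0000 cont=0.0000 V=0.0000[hold]; j=7 S=208.2249 intr=0.0000 cont=0.0000 V=0.0000[hold]; j=8 S=261.3984 intr=0.0000 cont=0.0000 V=0.0000[hold]  S*(8)=66.7854
k=7: j=0 S=47.4817 intr=33.7383 cont=33.6175 V=33.7383[EX]; j=1 S=59.6069 intr=21.6131 cont=21.4923 V=21.6131[EX]; j=2 S=74.8285 intr=6.3915 cont=9.1118 V=9.1118[hold]; j=3 S=93.9371 intr=0.0000 cont=1.7355 V=1.7355[hold]; j=4 S=117.9254 intr=0.0000 cont=0.0000 V=0.0000[hold]; j=5 S=148.0394 intr=0.0000 cont=0.0000 V=0.0000[hold]; j=6 S=185.8436 intr=0.0000 cont=0.0000 V=0.0000[hold]; j=7 S=233.3017 intr=0.0000 cont=0.0000 V=0.0000[hold]  S*(7)=59.6069
k=6: j=0 S=53.2000 intr=28.0200 cont=27.8992 V=28.0200[EX]; j=1 S=66.7854 intr=14.4346 cont=15.6125 V=15.6125[hold]; j=2 S=83.8401 intr=0.0000 cont=5.5766 V=5.5766[hold]; j=3 S=105.2500 intr=0.0000 cont=0.9043 V=0.9043[hold]; j=4 S=132.1272 intr=0.0000 cont=0.0000 V=0.0000[hold]; j=5 S=165.8680 intr=0.0000 cont=0.0000 V=0.0000[hold]; j=6 S=208.2249 intr=0.0000 cont=0.0000 V=0.0000[hold]  S*(6)=53.2000
k=5: j=0 S=59.6069 intr=21.6131 cont=22.0547 V=22.0547[hold]; j=1 S=74.8285 intr=6.3915 cont=10.7979 V=10.7979[hold]; j=2 S=93.9371 intr=0.0000 cont=3.3376 V=3.3376[hold]; j=3 S=117.9254 intr=0.0000 cont=0.4712 V=0.4712[hold]; j=4 S=148.0394 intr=0.0000 cont=0.0000 V=0.0000[hold]; j=5 S=185.8436 intr=0.0000 cont=0.0000 V=0.0000[hold]  S*(5)=-
k=4: j=0 S=66.7854 intr=14.4346 cont=16.6476 V=16.6476[hold]; j=1 S=83.8401 intr=0.0000 cont=7.2201 V=7.2201[hold]; j=2 S=105.2500 intr=0.0000 cont=1.9642 V=1.9642[hold]; j=3 S=132.1272 intr=0.0000 cont=0.2456 V=0.2456[hold]; j=4 S=165.8680 intr=0.0000 cont=0.0000 V=0.0000[hold]  S*(4)=-
k=3: j=0 S=74.8285 intr=6.3915 cont=12.1219 V=12.1219[hold]; j=1 S=93.9371 intr=0.0000 cont=4.7001 V=4.7001[hold]; j=2 S=117.9254 intr=0.0000 cont=1.1407 V=1.1407[hold]; j=3 S=148.0394 intr=0.0000 cont=0.1280 V=0.1280[hold]  S*(3)=-
k=2: j=0 S=83.8401 intr=0.0000 cont=8.5605 V=8.5605[hold]; j=1 S=105.2500 intr=0.0000 cont=2.9938 V=2.9938[hold]; j=2 S=132.1272 intr=0.0000 cont=0.6555 V=0.6555[hold]  S*(2)=-
k=1: j=0 S=93.9371 intr=0.0000 cont=5.8901 V=5.8901[hold]; j=1 S=117.9254 intr=0.0000 cont=1.8730 V=1.8730[hold]  S*(1)=-
k=0: j=0 S=105.2500 intr=0.0000 cont=3.9634 V=3.9634[hold]  S*(0)=-

price = 3.9634
boundary = - - - - - - 53.2000 59.6069 66.7854
tree:
3.9634
5.8901 1.8730
8.5605 2.9938 0.6555
12.1219 4.7001 1.1407 0.1280
16.6476 7.2201 1.9642 0.2456 0.0000
22.0547 10.7979 3.3376 0.4712 0.0000 0.0000
28.0200 15.6125 5.5766 0.9043 0.0000 0.0000 0.0000
33.7383 21.6131 9.1118 1.7355 0.0000 0.0000 0.0000 0.0000
38.8419 28.0200 14.4346 3.3305 0.0000 0.0000 0.0000 0.0000 0.0000
43.3970 33.7383 21.6131 6.3915 0.0000 0.0000 0.0000 0.0000 0.0000 0.0000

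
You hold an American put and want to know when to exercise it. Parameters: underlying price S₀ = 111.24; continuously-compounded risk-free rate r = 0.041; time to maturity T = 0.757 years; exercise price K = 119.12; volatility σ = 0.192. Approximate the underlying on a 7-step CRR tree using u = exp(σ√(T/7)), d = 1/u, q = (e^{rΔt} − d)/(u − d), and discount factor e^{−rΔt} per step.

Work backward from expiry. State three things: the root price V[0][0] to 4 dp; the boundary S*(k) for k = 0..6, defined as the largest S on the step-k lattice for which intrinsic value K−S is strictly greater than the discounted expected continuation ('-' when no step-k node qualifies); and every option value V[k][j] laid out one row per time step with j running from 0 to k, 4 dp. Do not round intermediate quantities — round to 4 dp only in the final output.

price = 10.5075
boundary = - - 98.0435 92.0445 98.0435 104.4335 111.2400
tree:
10.5075
15.1677 6.2851
21.0765 9.8298 3.0587
27.0755 14.7684 5.3439 0.9703
32.7075 21.0765 9.0576 1.9533 0.0690
37.9948 27.0755 14.6865 3.9263 0.1442 0.0000
42.9587 32.7075 21.0765 7.8800 0.3014 0.0000 0.0000
47.6188 37.9948 27.0755 14.6865 0.6299 0.0000 0.0000 0.0000

Δt=0.10814, u=1.06518, d=0.93881, q=0.51939, disc=e^(-rΔt)=0.99558
k=7 terminal: V=max(K-S,0) → 47.6188 37.9948 27.0755 14.6865 0.6299 0.0000 0.0000 0.0000
k=6: j=0 S=76.1613 intr=42.9587 cont=42.4317 V=42.9587[EX]; j=1 S=86.4125 intr=32.7075 cont=32.1805 V=32.7075[EX]; j=2 S=98.0435 intr=21.0765 cont=20.5495 V=21.0765[EX]; j=3 S=111.2400 intr=7.8800 cont=7.3530 V=7.8800[EX]; j=4 S=126.2127 intr=0.0000 cont=0.3014 V=0.3014[hold]; j=5 S=143.2007 intr=0.0000 cont=0.0000 V=0.0000[hold]; j=6 S=162.4753 intr=0.0000 cont=0.0000 V=0.0000[hold]  S*(6)=111.2400
k=5: j=0 S=81.1252 intr=37.9948 cont=37.4678 V=37.9948[EX]; j=1 S=92.0445 intr=27.0755 cont=26.5485 V=27.0755[EX]; j=2 S=104.4335 intr=14.6865 cont=14.1595 V=14.6865[EX]; j=3 S=118.4901 intr=0.6299 cont=3.9263 V=3.9263[hold]; j=4 S=134.4387 intr=0.0000 cont=0.1442 V=0.1442[hold]; j=5 S=152.5339 intr=0.0000 cont=0.0000 V=0.0000[hold]  S*(5)=104.4335
k=4: j=0 S=86.4125 intr=32.7075 cont=32.1805 V=32.7075[EX]; j=1 S=98.0435 intr=21.0765 cont=20.5495 V=21.0765[EX]; j=2 S=111.2400 intr=7.8800 cont=9.0576 V=9.0576[hold]; j=3 S=126.2127 intr=0.0000 cont=1.9533 V=1.9533[hold]; j=4 S=143.2007 intr=0.0000 cont=0.0690 V=0.0690[hold]  S*(4)=98.0435
k=3: j=0 S=92.0445 intr=27.0755 cont=26.5485 V=27.0755[EX]; j=1 S=104.4335 intr=14.6865 cont=14.7684 V=14.7684[hold]; j=2 S=118.4901 intr=0.6299 cont=5.3439 V=5.3439[hold]; j=3 S=134.4387 intr=0.0000 cont=0.9703 V=0.9703[hold]  S*(3)=92.0445
k=2: j=0 S=98.0435 intr=21.0765 cont=20.5919 V=21.0765[EX]; j=1 S=111.2400 intr=7.8800 cont=9.8298 V=9.8298[hold]; j=2 S=126.2127 intr=0.0000 cont=3.0587 V=3.0587[hold]  S*(2)=98.0435
k=1: j=0 S=104.4335 intr=14.6865 cont=15.1677 V=15.1677[hold]; j=1 S=118.4901 intr=0.6299 cont=6.2851 V=6.2851[hold]  S*(1)=-
k=0: j=0 S=111.2400 intr=7.8800 cont=10.5075 V=10.5075[hold]  S*(0)=-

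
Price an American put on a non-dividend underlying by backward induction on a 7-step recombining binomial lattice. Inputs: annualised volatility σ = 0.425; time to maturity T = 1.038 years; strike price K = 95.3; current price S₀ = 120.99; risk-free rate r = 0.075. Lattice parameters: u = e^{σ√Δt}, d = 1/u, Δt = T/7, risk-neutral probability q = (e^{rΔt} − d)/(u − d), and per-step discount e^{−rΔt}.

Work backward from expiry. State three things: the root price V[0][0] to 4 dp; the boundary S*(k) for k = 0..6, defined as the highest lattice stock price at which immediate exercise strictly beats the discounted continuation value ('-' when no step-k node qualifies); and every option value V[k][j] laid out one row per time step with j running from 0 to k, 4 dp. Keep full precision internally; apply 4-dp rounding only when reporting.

Δt=0.14829, u=1.17781, d=0.84903, q=0.49319, disc=e^(-rΔt)=0.98894
k=7 terminal: V=max(K-S,0) → 56.8216 41.9211 21.2506 0.0000 0.0000 0.0000 0.0000 0.0000
k=6: j=0 S=45.3204 intr=49.9796 cont=48.9256 V=49.9796[EX]; j=1 S=62.8703 intr=32.4297 cont=31.3757 V=32.4297[EX]; j=2 S=87.2163 intr=8.0837 cont=10.6509 V=10.6509[hold]; j=3 S=120.9900 intr=0.0000 cont=0.0000 V=0.0000[hold]; j=4 S=167.8423 intr=0.0000 cont=0.0000 V=0.0000[hold]; j=5 S=232.8378 intr=0.0000 cont=0.0000 V=0.0000[hold]; j=6 S=323.0021 intr=0.0000 cont=0.0000 V=0.0000[hold]  S*(6)=62.8703
k=5: j=0 S=53.3789 intr=41.9211 cont=40.8671 V=41.9211[EX]; j=1 S=74.0494 intr=21.2506 cont=21.4487 V=21.4487[hold]; j=2 S=102.7244 intr=0.0000 cont=5.3383 V=5.3383[hold]; j=3 S=142.5035 intr=0.0000 cont=0.0000 V=0.0000[hold]; j=4 S=197.6867 intr=0.0000 cont=0.0000 V=0.0000[hold]; j=5 S=274.2391 intr=0.0000 cont=0.0000 V=0.0000[hold]  S*(5)=53.3789
k=4: j=0 S=62.8703 intr=32.4297 cont=31.4723 V=32.4297[EX]; j=1 S=87.2163 intr=8.0837 cont=13.3538 V=13.3538[hold]; j=2 S=120.9900 intr=0.0000 cont=2.6755 V=2.6755[hold]; j=3 S=167.8423 intr=0.0000 cont=0.0000 V=0.0000[hold]; j=4 S=232.8378 intr=0.0000 cont=0.0000 V=0.0000[hold]  S*(4)=62.8703
k=3: j=0 S=74.0494 intr=21.2506 cont=22.7670 V=22.7670[hold]; j=1 S=102.7244 intr=0.0000 cont=7.9979 V=7.9979[hold]; j=2 S=142.5035 intr=0.0000 cont=1.3410 V=1.3410[hold]; j=3 S=197.6867 intr=0.0000 cont=0.0000 V=0.0000[hold]  S*(3)=-
k=2: j=0 S=87.2163 intr=8.0837 cont=15.3118 V=15.3118[hold]; j=1 S=120.9900 intr=0.0000 cont=4.6626 V=4.6626[hold]; j=2 S=167.8423 intr=0.0000 cont=0.6721 V=0.6721[hold]  S*(2)=-
k=1: j=0 S=102.7244 intr=0.0000 cont=9.9485 V=9.9485[hold]; j=1 S=142.5035 intr=0.0000 cont=2.6647 V=2.6647[hold]  S*(1)=-
k=0: j=0 S=120.9900 intr=0.0000 cont=6.2859 V=6.2859[hold]  S*(0)=-

price = 6.2859
boundary = - - - - 62.8703 53.3789 62.8703
tree:
6.2859
9.9485 2.6647
15.3118 4.6626 0.6721
22.7670 7.9979 1.3410 0.0000
32.4297 13.3538 2.6755 0.0000 0.0000
41.9211 21.4487 5.3383 0.0000 0.0000 0.0000
49.9796 32.4297 10.6509 0.0000 0.0000 0.0000 0.0000
56.8216 41.9211 21.2506 0.0000 0.0000 0.0000 0.0000 0.0000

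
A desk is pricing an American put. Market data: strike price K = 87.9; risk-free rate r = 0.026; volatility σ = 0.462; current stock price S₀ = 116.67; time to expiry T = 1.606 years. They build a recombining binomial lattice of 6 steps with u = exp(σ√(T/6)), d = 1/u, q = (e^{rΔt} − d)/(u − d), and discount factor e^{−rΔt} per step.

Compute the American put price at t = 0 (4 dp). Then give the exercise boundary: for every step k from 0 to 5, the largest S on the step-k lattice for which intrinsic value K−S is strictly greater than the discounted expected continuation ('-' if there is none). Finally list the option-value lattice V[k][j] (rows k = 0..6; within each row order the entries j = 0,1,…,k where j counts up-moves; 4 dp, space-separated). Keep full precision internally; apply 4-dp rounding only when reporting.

Δt=0.26767, u=1.27001, d=0.78740, q=0.45500, disc=e^(-rΔt)=0.99306
k=6 terminal: V=max(K-S,0) → 60.0951 43.0529 15.5653 0.0000 0.0000 0.0000 0.0000
k=5: j=0 S=35.3125 intr=52.5875 cont=51.9779 V=52.5875[EX]; j=1 S=56.9561 intr=30.9439 cont=30.3343 V=30.9439[EX]; j=2 S=91.8656 intr=0.0000 cont=8.4243 V=8.4243[hold]; j=3 S=148.1718 intr=0.0000 cont=0.0000 V=0.0000[hold]; j=4 S=238.9890 intr=0.0000 cont=0.0000 V=0.0000[hold]; j=5 S=385.4698 intr=0.0000 cont=0.0000 V=0.0000[hold]  S*(5)=56.9561
k=4: j=0 S=44.8471 intr=43.0529 cont=42.4433 V=43.0529[EX]; j=1 S=72.3347 intr=15.5653 cont=20.5540 V=20.5540[hold]; j=2 S=116.6700 intr=0.0000 cont=4.5594 V=4.5594[hold]; j=3 S=188.1792 intr=0.0000 cont=0.0000 V=0.0000[hold]; j=4 S=303.5178 intr=0.0000 cont=0.0000 V=0.0000[hold]  S*(4)=44.8471
k=3: j=0 S=56.9561 intr=30.9439 cont=32.5884 V=32.5884[hold]; j=1 S=91.8656 intr=0.0000 cont=13.1844 V=13.1844[hold]; j=2 S=148.1718 intr=0.0000 cont=2.4677 V=2.4677[hold]; j=3 S=238.9890 intr=0.0000 cont=0.0000 V=0.0000[hold]  S*(3)=-
k=2: j=0 S=72.3347 intr=15.5653 cont=23.5948 V=23.5948[hold]; j=1 S=116.6700 intr=0.0000 cont=8.2507 V=8.2507[hold]; j=2 S=188.1792 intr=0.0000 cont=1.3356 V=1.3356[hold]  S*(2)=-
k=1: j=0 S=91.8656 intr=0.0000 cont=16.4981 V=16.4981[hold]; j=1 S=148.1718 intr=0.0000 cont=5.0689 V=5.0689[hold]  S*(1)=-
k=0: j=0 S=116.6700 intr=0.0000 cont=11.2195 V=11.2195[hold]  S*(0)=-

price = 11.2195
boundary = - - - - 44.8471 56.9561
tree:
11.2195
16.4981 5.0689
23.5948 8.2507 1.3356
32.5884 13.1844 2.4677 0.0000
43.0529 20.5540 4.5594 0.0000 0.0000
52.5875 30.9439 8.4243 0.0000 0.0000 0.0000
60.0951 43.0529 15.5653 0.0000 0.0000 0.0000 0.0000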